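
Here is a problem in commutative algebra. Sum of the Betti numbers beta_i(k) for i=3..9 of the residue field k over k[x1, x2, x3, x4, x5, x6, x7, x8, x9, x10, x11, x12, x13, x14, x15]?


Koszul resolution: beta_i(k)=C(n,i), n=15
C(15,3)=455, C(15,4)=1365, C(15,5)=3003, C(15,6)=5005, C(15,7)=6435, C(15,8)=6435, C(15,9)=5005
Sum=27703


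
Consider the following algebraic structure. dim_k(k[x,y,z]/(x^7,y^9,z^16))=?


Basis: x^iy^jz^k, i<7,j<9,k<16
7*9*16=1008


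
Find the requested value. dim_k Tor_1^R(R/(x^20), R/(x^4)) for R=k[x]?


Tor_1(R/I,R/J)=(I cap J)/IJ=(x^20)/(x^24)
dim=24-20=min(20,4)=4


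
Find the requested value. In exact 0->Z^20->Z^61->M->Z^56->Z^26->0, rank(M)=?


Alt sum=0:
(-1)^0*20 + (-1)^1*61 + (-1)^2*? + (-1)^3*56 + (-1)^4*26=0
rank(M)=71


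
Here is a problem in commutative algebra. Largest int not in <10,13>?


gcd(10,13)=1 => F=ab-a-b=10*13-10-13=130-23=107


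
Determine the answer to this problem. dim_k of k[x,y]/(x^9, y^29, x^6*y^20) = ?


k[x,y]/I, I = (x^9, y^29, x^6*y^20)
Rect: 9x29=261. Corner: (9-6)x(29-20)=27.
dim = 261-27 = 234


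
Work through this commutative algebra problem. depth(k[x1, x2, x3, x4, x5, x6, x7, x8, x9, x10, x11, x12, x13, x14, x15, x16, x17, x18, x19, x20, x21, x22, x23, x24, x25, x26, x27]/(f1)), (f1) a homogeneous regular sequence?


depth(R)=27
depth(R/I)=27-1=26


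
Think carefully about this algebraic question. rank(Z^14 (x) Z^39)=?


rank(M(x)N) = rank(M)*rank(N)
14*39 = 546


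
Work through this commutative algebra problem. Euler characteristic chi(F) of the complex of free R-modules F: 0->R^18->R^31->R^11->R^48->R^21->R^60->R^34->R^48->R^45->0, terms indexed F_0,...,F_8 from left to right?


chi = sum (-1)^i * rank:
(-1)^0*18=18
(-1)^1*31=-31
(-1)^2*11=11
(-1)^3*48=-48
(-1)^4*21=21
(-1)^5*60=-60
(-1)^6*34=34
(-1)^7*48=-48
(-1)^8*45=45
chi=-58


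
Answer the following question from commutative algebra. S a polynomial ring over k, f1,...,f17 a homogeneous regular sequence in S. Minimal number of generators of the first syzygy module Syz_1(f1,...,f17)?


Regular sequence => Koszul complex is the minimal free resolution.
Syz_1 minimally generated by Koszul relations f_i*e_j - f_j*e_i (i<j): mu(Syz_1) = beta_2 = C(m,2) = m(m-1)/2
m=17
17*16/2 = 136


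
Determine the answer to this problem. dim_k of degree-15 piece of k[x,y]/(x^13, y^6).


k[x,y], I = (x^13, y^6), d = 15
Need i < 13 and d-i < 6.
Range: 10 <= i <= 12.
H(15) = 3


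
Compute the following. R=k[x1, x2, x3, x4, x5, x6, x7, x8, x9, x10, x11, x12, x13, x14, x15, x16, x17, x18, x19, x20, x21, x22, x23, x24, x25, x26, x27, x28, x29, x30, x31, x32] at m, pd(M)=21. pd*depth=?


pd+depth=32
depth=32-21=11
pd*depth=21*11=231


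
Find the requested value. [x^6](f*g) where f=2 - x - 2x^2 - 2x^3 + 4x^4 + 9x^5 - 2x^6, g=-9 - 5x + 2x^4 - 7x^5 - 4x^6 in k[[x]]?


[x^6] = sum a_i*b_j, i+j=6
  2*-4=-8
  -1*-7=7
  -2*2=-4
  9*-5=-45
  -2*-9=18
Sum=-32


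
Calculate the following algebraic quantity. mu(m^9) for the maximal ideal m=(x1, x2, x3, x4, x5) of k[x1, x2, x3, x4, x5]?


Graded Nakayama: mu(m^d) = dim_k (m^d/m^(d+1)) = #degree-9 monomials in 5 vars
C(n+d-1,d)=C(13,9)=715


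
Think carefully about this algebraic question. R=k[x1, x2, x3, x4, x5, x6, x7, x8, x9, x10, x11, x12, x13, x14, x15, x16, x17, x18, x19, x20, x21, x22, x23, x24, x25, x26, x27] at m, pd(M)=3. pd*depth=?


pd+depth=27
depth=27-3=24
pd*depth=3*24=72


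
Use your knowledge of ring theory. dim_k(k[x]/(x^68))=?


Basis: 1,x,...,x^67
dim=68


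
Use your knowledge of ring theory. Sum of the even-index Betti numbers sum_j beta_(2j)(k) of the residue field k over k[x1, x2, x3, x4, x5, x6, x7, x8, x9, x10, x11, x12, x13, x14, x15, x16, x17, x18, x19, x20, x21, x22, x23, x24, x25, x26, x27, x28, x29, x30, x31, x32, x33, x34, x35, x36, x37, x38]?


Koszul resolution: beta_i(k)=C(n,i), n=38
sum_even C(38,i) = 2^(n-1) = 2^37 = 137438953472


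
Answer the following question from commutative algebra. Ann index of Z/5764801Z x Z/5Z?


Exponent = lcm of the cyclic orders; pairwise coprime => product.
7^8*5^1=5764801*5=28824005


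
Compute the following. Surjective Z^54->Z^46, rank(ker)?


rank(ker) = 54-46 = 8


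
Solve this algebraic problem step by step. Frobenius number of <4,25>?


gcd(4,25)=1 => F=ab-a-b=4*25-4-25=100-29=71


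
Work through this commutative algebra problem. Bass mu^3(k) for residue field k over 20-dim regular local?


C(n,i)=C(20,3)=1140


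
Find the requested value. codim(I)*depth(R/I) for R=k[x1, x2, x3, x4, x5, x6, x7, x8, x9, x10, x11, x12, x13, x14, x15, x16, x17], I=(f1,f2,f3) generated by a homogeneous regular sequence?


codim=3, depth=dim(R/I)=17-3=14
Product=3*14=42


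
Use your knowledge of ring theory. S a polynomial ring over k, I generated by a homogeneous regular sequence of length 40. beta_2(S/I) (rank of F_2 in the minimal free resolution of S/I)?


Regular sequence => Koszul complex is the minimal free resolution.
Syz_1 minimally generated by Koszul relations f_i*e_j - f_j*e_i (i<j): mu(Syz_1) = beta_2 = C(m,2) = m(m-1)/2
m=40
40*39/2 = 780


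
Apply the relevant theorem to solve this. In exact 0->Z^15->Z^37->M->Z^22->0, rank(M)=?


Alt sum=0:
(-1)^0*15 + (-1)^1*37 + (-1)^2*? + (-1)^3*22=0
rank(M)=44


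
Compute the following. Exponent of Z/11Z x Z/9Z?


Exponent = lcm of the cyclic orders; pairwise coprime => product.
11^1*3^2=11*9=99


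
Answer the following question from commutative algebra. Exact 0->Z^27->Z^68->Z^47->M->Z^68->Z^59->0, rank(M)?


Alt sum=0:
(-1)^0*27 + (-1)^1*68 + (-1)^2*47 + (-1)^3*? + (-1)^4*68 + (-1)^5*59=0
rank(M)=15


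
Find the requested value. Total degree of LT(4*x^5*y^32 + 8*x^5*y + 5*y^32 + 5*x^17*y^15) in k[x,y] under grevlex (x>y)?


LT: 4*x^5*y^32
deg_x=5, deg_y=32
Total=5+32=37


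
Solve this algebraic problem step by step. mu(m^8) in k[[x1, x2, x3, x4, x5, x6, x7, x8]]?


C(n+d-1,d)=C(15,8)=6435


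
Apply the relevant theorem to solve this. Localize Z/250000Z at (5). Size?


5-primary part: 250000=5^6*16
Size=5^6=15625


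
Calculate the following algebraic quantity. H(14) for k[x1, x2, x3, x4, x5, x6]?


C(d+n-1,n-1)=C(19,5)=11628


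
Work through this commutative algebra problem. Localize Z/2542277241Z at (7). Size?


7-primary part: 2542277241=7^10*9
Size=7^10=282475249


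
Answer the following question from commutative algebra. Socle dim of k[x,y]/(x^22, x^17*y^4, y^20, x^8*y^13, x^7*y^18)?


Socle = ann(m) = span of standard monomials u with x*u, y*u in I (staircase corners).
Minimal generators: x^22, x^17*y^4, x^8*y^13, x^7*y^18, y^20
Corners: x^6y^19, x^7y^17, x^16y^12, x^21y^3
Socle dim=4


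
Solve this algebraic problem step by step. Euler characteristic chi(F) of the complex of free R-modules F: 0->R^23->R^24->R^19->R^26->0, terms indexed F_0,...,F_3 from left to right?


chi = sum (-1)^i * rank:
(-1)^0*23=23
(-1)^1*24=-24
(-1)^2*19=19
(-1)^3*26=-26
chi=-8


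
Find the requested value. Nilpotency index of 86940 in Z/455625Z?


86940^k mod 455625:
k=1: 86940
k=2: 200475
k=3: 273375
k=4: 0
First zero at k = 4


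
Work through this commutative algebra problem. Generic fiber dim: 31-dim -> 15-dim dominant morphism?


dim(fiber)=dim(X)-dim(Y)=31-15=16


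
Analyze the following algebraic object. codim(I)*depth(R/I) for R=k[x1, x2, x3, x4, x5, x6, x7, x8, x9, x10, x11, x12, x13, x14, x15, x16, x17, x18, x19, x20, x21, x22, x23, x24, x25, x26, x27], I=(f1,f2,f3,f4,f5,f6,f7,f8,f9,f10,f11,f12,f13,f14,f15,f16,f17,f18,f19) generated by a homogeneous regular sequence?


codim=19, depth=dim(R/I)=27-19=8
Product=19*8=152


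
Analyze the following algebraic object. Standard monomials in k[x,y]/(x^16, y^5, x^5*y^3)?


k[x,y]/I, I = (x^16, y^5, x^5*y^3)
Rect: 16x5=80. Corner: (16-5)x(5-3)=22.
dim = 80-22 = 58


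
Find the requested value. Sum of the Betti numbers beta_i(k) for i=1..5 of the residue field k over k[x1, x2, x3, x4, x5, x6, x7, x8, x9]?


Koszul resolution: beta_i(k)=C(n,i), n=9
C(9,1)=9, C(9,2)=36, C(9,3)=84, C(9,4)=126, C(9,5)=126
Sum=381


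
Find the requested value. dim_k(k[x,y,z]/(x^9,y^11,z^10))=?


Basis: x^iy^jz^k, i<9,j<11,k<10
9*11*10=990


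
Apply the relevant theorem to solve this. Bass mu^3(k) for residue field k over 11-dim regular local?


C(n,i)=C(11,3)=165


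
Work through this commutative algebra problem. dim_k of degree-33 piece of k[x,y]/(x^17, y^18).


k[x,y], I = (x^17, y^18), d = 33
Need i < 17 and d-i < 18.
Range: 16 <= i <= 16.
H(33) = 1


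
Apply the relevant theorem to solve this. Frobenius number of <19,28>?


gcd(19,28)=1 => F=ab-a-b=19*28-19-28=532-47=485


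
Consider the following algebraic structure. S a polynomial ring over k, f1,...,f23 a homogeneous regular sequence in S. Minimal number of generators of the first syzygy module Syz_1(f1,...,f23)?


Regular sequence => Koszul complex is the minimal free resolution.
Syz_1 minimally generated by Koszul relations f_i*e_j - f_j*e_i (i<j): mu(Syz_1) = beta_2 = C(m,2) = m(m-1)/2
m=23
23*22/2 = 253


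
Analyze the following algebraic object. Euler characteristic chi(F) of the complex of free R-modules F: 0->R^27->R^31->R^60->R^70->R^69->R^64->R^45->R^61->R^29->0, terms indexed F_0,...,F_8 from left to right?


chi = sum (-1)^i * rank:
(-1)^0*27=27
(-1)^1*31=-31
(-1)^2*60=60
(-1)^3*70=-70
(-1)^4*69=69
(-1)^5*64=-64
(-1)^6*45=45
(-1)^7*61=-61
(-1)^8*29=29
chi=4


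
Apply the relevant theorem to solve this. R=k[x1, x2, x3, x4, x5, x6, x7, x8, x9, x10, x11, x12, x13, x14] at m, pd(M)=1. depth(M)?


pd+depth=depth(R)=14
depth=14-1=13


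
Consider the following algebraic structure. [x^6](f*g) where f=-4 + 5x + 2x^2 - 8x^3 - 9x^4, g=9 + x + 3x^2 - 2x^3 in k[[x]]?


[x^6] = sum a_i*b_j, i+j=6
  -8*-2=16
  -9*3=-27
Sum=-11


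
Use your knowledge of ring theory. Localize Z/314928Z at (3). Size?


3-primary part: 314928=3^9*16
Size=3^9=19683


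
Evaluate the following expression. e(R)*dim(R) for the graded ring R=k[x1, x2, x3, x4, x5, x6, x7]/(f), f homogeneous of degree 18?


e(R)=deg(f)=18, dim(R)=7-1=6
e*dim=18*6=108


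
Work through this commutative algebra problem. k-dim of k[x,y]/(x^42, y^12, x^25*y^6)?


k[x,y]/I, I = (x^42, y^12, x^25*y^6)
Rect: 42x12=504. Corner: (42-25)x(12-6)=102.
dim = 504-102 = 402


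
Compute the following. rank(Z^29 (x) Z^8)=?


rank(M(x)N) = rank(M)*rank(N)
29*8 = 232


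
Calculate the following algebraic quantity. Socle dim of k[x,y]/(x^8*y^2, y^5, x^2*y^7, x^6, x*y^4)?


Socle = ann(m) = span of standard monomials u with x*u, y*u in I (staircase corners).
Redundant generators: x^2*y^7, x^8*y^2
Minimal generators: x^6, x*y^4, y^5
Corners: y^4, x^5y^3
Socle dim=2


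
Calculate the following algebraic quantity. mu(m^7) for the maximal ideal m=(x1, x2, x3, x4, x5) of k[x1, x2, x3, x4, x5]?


Graded Nakayama: mu(m^d) = dim_k (m^d/m^(d+1)) = #degree-7 monomials in 5 vars
C(n+d-1,d)=C(11,7)=330


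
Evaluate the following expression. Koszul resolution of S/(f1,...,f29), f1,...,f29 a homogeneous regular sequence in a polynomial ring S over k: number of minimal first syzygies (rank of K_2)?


Regular sequence => Koszul complex is the minimal free resolution.
Syz_1 minimally generated by Koszul relations f_i*e_j - f_j*e_i (i<j): mu(Syz_1) = beta_2 = C(m,2) = m(m-1)/2
m=29
29*28/2 = 406


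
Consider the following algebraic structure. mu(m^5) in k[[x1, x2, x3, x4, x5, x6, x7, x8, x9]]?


C(n+d-1,d)=C(13,5)=1287


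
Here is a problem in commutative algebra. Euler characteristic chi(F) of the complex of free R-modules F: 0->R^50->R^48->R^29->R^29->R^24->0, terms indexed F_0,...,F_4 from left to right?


chi = sum (-1)^i * rank:
(-1)^0*50=50
(-1)^1*48=-48
(-1)^2*29=29
(-1)^3*29=-29
(-1)^4*24=24
chi=26


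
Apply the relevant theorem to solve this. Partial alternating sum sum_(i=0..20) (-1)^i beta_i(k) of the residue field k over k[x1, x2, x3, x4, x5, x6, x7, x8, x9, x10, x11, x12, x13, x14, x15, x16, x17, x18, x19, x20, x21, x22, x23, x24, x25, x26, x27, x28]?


Koszul resolution: beta_i(k)=C(n,i), n=28
sum_(i=0..p) (-1)^i C(n,i) = (-1)^p C(n-1,p)
(-1)^20*C(27,20) = (-1)^20*888030 = 888030


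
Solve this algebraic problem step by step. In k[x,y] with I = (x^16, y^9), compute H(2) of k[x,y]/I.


k[x,y], I = (x^16, y^9), d = 2
Need i < 16 and d-i < 9.
Range: 0 <= i <= 2.
H(2) = 3


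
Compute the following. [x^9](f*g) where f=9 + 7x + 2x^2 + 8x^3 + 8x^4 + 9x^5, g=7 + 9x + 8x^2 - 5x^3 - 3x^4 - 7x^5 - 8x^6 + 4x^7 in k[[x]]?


[x^9] = sum a_i*b_j, i+j=9
  2*4=8
  8*-8=-64
  8*-7=-56
  9*-3=-27
Sum=-139


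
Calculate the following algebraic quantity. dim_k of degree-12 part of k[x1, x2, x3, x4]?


C(d+n-1,n-1)=C(15,3)=455


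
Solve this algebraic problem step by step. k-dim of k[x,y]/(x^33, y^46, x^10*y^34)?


k[x,y]/I, I = (x^33, y^46, x^10*y^34)
Rect: 33x46=1518. Corner: (33-10)x(46-34)=276.
dim = 1518-276 = 1242


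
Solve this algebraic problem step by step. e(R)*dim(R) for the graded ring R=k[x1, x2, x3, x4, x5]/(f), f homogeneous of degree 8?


e(R)=deg(f)=8, dim(R)=5-1=4
e*dim=8*4=32


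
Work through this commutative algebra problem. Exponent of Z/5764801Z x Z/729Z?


Exponent = lcm of the cyclic orders; pairwise coprime => product.
7^8*3^6=5764801*729=4202539929


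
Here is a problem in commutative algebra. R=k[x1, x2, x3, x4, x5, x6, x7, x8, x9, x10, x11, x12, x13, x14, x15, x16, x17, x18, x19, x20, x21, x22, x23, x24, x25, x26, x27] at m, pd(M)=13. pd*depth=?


pd+depth=27
depth=27-13=14
pd*depth=13*14=182


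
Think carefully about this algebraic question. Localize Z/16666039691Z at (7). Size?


7-primary part: 16666039691=7^10*59
Size=7^10=282475249


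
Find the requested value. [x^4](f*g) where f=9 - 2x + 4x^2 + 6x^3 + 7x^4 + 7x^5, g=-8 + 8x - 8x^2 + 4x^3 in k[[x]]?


[x^4] = sum a_i*b_j, i+j=4
  -2*4=-8
  4*-8=-32
  6*8=48
  7*-8=-56
Sum=-48


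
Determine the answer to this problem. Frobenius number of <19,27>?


gcd(19,27)=1 => F=ab-a-b=19*27-19-27=513-46=467


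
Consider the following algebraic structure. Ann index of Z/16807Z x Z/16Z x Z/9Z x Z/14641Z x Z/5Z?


Exponent = lcm of the cyclic orders; pairwise coprime => product.
7^5*2^4*3^2*11^4*5^1=16807*16*9*14641*5=177171326640


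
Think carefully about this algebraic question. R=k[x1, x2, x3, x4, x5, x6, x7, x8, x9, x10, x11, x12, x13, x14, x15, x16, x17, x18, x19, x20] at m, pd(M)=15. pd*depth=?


pd+depth=20
depth=20-15=5
pd*depth=15*5=75


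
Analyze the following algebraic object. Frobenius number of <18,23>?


gcd(18,23)=1 => F=ab-a-b=18*23-18-23=414-41=373


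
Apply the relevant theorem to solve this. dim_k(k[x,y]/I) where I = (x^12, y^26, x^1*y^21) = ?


k[x,y]/I, I = (x^12, y^26, x^1*y^21)
Rect: 12x26=312. Corner: (12-1)x(26-21)=55.
dim = 312-55 = 257


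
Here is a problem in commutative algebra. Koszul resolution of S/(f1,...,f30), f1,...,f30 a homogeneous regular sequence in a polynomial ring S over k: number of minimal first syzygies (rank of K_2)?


Regular sequence => Koszul complex is the minimal free resolution.
Syz_1 minimally generated by Koszul relations f_i*e_j - f_j*e_i (i<j): mu(Syz_1) = beta_2 = C(m,2) = m(m-1)/2
m=30
30*29/2 = 435


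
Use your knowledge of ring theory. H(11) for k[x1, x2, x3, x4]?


C(d+n-1,n-1)=C(14,3)=364


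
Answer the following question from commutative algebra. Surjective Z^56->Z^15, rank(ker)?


rank(ker) = 56-15 = 41


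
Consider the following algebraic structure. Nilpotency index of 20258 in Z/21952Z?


20258^k mod 21952:
k=1: 20258
k=2: 15876
k=3: 19208
k=4: 16464
k=5: 10976
k=6: 0
First zero at k = 6


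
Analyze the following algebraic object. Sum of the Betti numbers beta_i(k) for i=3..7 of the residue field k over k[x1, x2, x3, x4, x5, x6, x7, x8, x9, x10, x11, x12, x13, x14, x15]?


Koszul resolution: beta_i(k)=C(n,i), n=15
C(15,3)=455, C(15,4)=1365, C(15,5)=3003, C(15,6)=5005, C(15,7)=6435
Sum=16263


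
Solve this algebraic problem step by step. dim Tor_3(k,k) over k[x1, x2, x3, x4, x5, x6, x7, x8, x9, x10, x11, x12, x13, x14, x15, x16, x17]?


Koszul: C(n,i)=C(17,3)=680


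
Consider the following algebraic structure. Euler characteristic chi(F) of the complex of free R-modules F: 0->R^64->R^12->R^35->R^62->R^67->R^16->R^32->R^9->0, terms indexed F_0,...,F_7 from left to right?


chi = sum (-1)^i * rank:
(-1)^0*64=64
(-1)^1*12=-12
(-1)^2*35=35
(-1)^3*62=-62
(-1)^4*67=67
(-1)^5*16=-16
(-1)^6*32=32
(-1)^7*9=-9
chi=99


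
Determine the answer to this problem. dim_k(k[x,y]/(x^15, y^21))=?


Basis: x^i*y^j, i<15, j<21
15*21=315


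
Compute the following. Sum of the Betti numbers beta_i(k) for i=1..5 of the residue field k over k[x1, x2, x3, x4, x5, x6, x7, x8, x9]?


Koszul resolution: beta_i(k)=C(n,i), n=9
C(9,1)=9, C(9,2)=36, C(9,3)=84, C(9,4)=126, C(9,5)=126
Sum=381


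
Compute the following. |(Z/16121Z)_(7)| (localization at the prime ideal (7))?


7-primary part: 16121=7^3*47
Size=7^3=343


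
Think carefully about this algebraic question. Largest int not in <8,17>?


gcd(8,17)=1 => F=ab-a-b=8*17-8-17=136-25=111


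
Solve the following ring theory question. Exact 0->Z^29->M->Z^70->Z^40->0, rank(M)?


Alt sum=0:
(-1)^0*29 + (-1)^1*? + (-1)^2*70 + (-1)^3*40=0
rank(M)=59


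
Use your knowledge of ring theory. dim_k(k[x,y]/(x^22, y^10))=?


Basis: x^i*y^j, i<22, j<10
22*10=220


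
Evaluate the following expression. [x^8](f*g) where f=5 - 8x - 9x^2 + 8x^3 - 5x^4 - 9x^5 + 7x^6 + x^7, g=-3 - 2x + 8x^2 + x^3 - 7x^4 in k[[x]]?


[x^8] = sum a_i*b_j, i+j=8
  -5*-7=35
  -9*1=-9
  7*8=56
  1*-2=-2
Sum=80


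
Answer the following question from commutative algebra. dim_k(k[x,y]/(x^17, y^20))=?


Basis: x^i*y^j, i<17, j<20
17*20=340


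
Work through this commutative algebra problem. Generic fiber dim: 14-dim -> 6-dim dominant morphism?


dim(fiber)=dim(X)-dim(Y)=14-6=8


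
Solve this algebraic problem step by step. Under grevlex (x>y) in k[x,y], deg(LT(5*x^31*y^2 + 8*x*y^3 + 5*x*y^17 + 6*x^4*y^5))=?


LT: 5*x^31*y^2
deg_x=31, deg_y=2
Total=31+2=33


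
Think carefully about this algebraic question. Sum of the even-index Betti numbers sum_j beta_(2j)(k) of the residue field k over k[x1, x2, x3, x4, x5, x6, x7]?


Koszul resolution: beta_i(k)=C(n,i), n=7
sum_even C(7,i) = 2^(n-1) = 2^6 = 64


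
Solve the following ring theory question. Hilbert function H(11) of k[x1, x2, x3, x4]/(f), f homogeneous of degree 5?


C(14,3)-C(9,3)=364-84=280


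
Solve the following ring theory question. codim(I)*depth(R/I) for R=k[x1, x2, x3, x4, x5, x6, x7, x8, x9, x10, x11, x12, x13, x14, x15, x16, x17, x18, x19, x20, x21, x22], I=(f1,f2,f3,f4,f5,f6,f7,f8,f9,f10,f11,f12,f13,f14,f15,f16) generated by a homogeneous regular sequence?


codim=16, depth=dim(R/I)=22-16=6
Product=16*6=96


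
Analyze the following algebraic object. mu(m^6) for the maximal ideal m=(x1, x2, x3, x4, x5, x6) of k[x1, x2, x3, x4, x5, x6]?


Graded Nakayama: mu(m^d) = dim_k (m^d/m^(d+1)) = #degree-6 monomials in 6 vars
C(n+d-1,d)=C(11,6)=462


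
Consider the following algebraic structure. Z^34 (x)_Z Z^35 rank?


rank(M(x)N) = rank(M)*rank(N)
34*35 = 1190


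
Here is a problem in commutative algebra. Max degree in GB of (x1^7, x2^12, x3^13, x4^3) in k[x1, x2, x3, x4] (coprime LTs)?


Pure powers, coprime LTs => already GB.
Degrees: 7, 12, 13, 3
Max=13


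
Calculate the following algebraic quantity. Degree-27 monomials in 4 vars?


C(d+n-1,n-1)=C(30,3)=4060


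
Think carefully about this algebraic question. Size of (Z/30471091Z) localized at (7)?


7-primary part: 30471091=7^7*37
Size=7^7=823543


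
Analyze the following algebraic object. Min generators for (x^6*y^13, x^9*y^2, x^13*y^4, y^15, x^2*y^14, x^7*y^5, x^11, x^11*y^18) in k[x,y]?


Remove redundant (divisible by others).
x^11*y^18 redundant.
x^13*y^4 redundant.
Min: x^11, x^9*y^2, x^7*y^5, x^6*y^13, x^2*y^14, y^15
Count=6


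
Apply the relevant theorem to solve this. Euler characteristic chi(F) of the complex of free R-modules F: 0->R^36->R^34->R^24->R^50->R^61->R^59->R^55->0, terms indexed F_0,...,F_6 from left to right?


chi = sum (-1)^i * rank:
(-1)^0*36=36
(-1)^1*34=-34
(-1)^2*24=24
(-1)^3*50=-50
(-1)^4*61=61
(-1)^5*59=-59
(-1)^6*55=55
chi=33


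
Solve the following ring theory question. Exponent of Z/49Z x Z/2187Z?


Exponent = lcm of the cyclic orders; pairwise coprime => product.
7^2*3^7=49*2187=107163


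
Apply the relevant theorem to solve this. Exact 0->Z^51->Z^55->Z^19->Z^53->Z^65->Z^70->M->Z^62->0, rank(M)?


Alt sum=0:
(-1)^0*51 + (-1)^1*55 + (-1)^2*19 + (-1)^3*53 + (-1)^4*65 + (-1)^5*70 + (-1)^6*? + (-1)^7*62=0
rank(M)=105


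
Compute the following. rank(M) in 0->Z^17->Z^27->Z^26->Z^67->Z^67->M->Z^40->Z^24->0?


Alt sum=0:
(-1)^0*17 + (-1)^1*27 + (-1)^2*26 + (-1)^3*67 + (-1)^4*67 + (-1)^5*? + (-1)^6*40 + (-1)^7*24=0
rank(M)=32


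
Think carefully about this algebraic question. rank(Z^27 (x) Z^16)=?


rank(M(x)N) = rank(M)*rank(N)
27*16 = 432


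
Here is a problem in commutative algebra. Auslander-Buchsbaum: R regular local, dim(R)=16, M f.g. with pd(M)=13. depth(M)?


pd+depth=depth(R)=16
depth=16-13=3


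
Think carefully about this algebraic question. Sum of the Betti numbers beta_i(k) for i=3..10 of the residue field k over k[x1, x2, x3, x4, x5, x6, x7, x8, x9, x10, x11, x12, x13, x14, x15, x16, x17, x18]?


Koszul resolution: beta_i(k)=C(n,i), n=18
C(18,3)=816, C(18,4)=3060, C(18,5)=8568, C(18,6)=18564, C(18,7)=31824, C(18,8)=43758, C(18,9)=48620, C(18,10)=43758
Sum=198968


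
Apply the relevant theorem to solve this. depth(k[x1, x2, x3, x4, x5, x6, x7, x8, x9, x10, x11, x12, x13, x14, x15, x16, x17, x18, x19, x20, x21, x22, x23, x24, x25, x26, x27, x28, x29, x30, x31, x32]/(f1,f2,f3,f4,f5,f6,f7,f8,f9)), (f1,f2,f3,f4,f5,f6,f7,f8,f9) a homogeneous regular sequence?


depth(R)=32
depth(R/I)=32-9=23


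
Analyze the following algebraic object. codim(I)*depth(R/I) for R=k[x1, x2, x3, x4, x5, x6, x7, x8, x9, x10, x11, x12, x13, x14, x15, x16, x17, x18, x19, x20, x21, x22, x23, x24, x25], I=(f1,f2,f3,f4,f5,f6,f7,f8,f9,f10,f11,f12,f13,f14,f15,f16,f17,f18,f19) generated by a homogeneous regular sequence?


codim=19, depth=dim(R/I)=25-19=6
Product=19*6=114


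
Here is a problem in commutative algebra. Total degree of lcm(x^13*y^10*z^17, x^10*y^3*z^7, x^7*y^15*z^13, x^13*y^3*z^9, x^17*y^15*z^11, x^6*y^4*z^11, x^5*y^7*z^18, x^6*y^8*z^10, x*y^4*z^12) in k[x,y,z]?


lcm = componentwise max:
x: max(13,10,7,13,17,6,5,6,1)=17
y: max(10,3,15,3,15,4,7,8,4)=15
z: max(17,7,13,9,11,11,18,10,12)=18
Total=17+15+18=50


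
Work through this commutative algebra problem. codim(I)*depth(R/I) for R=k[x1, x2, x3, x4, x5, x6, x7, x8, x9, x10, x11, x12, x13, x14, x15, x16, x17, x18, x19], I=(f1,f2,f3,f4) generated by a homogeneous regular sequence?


codim=4, depth=dim(R/I)=19-4=15
Product=4*15=60


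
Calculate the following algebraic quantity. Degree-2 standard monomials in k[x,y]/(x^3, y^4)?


k[x,y], I = (x^3, y^4), d = 2
Need i < 3 and d-i < 4.
Range: 0 <= i <= 2.
H(2) = 3


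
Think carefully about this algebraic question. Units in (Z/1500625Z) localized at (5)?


Local ring = Z/625Z.
phi(625) = 5^3*(5-1) = 500


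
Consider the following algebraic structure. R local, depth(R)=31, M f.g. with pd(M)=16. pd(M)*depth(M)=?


pd+depth=31
depth=31-16=15
pd*depth=16*15=240


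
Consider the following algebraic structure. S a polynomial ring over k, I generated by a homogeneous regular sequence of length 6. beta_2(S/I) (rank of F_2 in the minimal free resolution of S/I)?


Regular sequence => Koszul complex is the minimal free resolution.
Syz_1 minimally generated by Koszul relations f_i*e_j - f_j*e_i (i<j): mu(Syz_1) = beta_2 = C(m,2) = m(m-1)/2
m=6
6*5/2 = 15


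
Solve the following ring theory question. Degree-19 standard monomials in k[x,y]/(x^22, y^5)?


k[x,y], I = (x^22, y^5), d = 19
Need i < 22 and d-i < 5.
Range: 15 <= i <= 19.
H(19) = 5


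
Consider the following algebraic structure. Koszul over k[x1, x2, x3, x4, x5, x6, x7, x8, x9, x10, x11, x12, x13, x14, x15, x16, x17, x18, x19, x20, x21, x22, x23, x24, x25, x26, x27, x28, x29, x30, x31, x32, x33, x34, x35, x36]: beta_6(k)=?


C(n,i)=C(36,6)=1947792


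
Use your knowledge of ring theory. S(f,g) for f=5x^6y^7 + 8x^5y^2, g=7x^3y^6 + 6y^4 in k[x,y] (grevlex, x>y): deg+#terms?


LT(f)=5x^6y^7, LT(g)=7x^3y^6
lcm(LM)=x^6y^7
S(f,g) (scaled by 35 to clear denominators) = 7*f - 5x^3y*g = -30x^3y^5 + 56x^5y^2
2 terms, deg 8.
8+2=10


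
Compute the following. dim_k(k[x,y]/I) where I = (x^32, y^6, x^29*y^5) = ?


k[x,y]/I, I = (x^32, y^6, x^29*y^5)
Rect: 32x6=192. Corner: (32-29)x(6-5)=3.
dim = 192-3 = 189


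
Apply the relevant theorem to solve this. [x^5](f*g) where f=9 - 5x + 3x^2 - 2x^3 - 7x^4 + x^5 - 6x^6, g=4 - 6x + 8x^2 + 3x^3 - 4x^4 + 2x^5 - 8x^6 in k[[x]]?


[x^5] = sum a_i*b_j, i+j=5
  9*2=18
  -5*-4=20
  3*3=9
  -2*8=-16
  -7*-6=42
  1*4=4
Sum=77


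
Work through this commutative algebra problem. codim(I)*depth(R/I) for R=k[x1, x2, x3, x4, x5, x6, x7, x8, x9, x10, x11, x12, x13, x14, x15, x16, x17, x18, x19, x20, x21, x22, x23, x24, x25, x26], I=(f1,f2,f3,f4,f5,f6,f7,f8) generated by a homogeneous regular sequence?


codim=8, depth=dim(R/I)=26-8=18
Product=8*18=144


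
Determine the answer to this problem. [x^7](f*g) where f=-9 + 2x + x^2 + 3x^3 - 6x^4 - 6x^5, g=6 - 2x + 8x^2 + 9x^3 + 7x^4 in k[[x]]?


[x^7] = sum a_i*b_j, i+j=7
  3*7=21
  -6*9=-54
  -6*8=-48
Sum=-81


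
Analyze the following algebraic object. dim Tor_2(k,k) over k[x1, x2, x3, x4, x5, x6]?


Koszul: C(n,i)=C(6,2)=15


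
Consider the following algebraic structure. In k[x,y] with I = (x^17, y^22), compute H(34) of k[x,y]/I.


k[x,y], I = (x^17, y^22), d = 34
Need i < 17 and d-i < 22.
Range: 13 <= i <= 16.
H(34) = 4


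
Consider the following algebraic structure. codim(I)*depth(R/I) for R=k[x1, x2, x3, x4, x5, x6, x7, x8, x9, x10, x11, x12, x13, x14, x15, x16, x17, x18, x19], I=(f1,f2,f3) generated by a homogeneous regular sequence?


codim=3, depth=dim(R/I)=19-3=16
Product=3*16=48


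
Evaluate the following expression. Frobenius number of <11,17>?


gcd(11,17)=1 => F=ab-a-b=11*17-11-17=187-28=159


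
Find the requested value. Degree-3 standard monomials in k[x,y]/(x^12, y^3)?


k[x,y], I = (x^12, y^3), d = 3
Need i < 12 and d-i < 3.
Range: 1 <= i <= 3.
H(3) = 3


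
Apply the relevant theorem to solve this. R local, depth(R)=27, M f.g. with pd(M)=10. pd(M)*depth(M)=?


pd+depth=27
depth=27-10=17
pd*depth=10*17=170


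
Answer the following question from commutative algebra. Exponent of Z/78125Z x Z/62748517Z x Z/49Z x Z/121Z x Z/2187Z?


Exponent = lcm of the cyclic orders; pairwise coprime => product.
5^7*13^7*7^2*11^2*3^7=78125*62748517*49*121*2187=63565831140608671875


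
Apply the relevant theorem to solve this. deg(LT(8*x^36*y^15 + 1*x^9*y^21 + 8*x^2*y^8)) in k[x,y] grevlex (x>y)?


LT: 8*x^36*y^15
deg_x=36, deg_y=15
Total=36+15=51


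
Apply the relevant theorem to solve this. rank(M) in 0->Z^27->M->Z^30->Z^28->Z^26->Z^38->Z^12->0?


Alt sum=0:
(-1)^0*27 + (-1)^1*? + (-1)^2*30 + (-1)^3*28 + (-1)^4*26 + (-1)^5*38 + (-1)^6*12=0
rank(M)=29


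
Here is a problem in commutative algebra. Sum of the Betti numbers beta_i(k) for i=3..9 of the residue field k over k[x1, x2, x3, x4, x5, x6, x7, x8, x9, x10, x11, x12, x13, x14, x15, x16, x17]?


Koszul resolution: beta_i(k)=C(n,i), n=17
C(17,3)=680, C(17,4)=2380, C(17,5)=6188, C(17,6)=12376, C(17,7)=19448, C(17,8)=24310, C(17,9)=24310
Sum=89692


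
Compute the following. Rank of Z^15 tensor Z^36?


rank(M(x)N) = rank(M)*rank(N)
15*36 = 540


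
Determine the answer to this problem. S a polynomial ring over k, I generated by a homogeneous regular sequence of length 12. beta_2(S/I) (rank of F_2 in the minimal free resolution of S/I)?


Regular sequence => Koszul complex is the minimal free resolution.
Syz_1 minimally generated by Koszul relations f_i*e_j - f_j*e_i (i<j): mu(Syz_1) = beta_2 = C(m,2) = m(m-1)/2
m=12
12*11/2 = 66


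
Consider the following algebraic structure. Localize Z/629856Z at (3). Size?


3-primary part: 629856=3^9*32
Size=3^9=19683


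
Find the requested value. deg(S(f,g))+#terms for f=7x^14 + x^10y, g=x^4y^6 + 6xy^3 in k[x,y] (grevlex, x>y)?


LT(f)=7x^14, LT(g)=x^4y^6
lcm(LM)=x^14y^6
S(f,g) (scaled by 7 to clear denominators) = y^6*f - 7x^10*g = x^10y^7 - 42x^11y^3
2 terms, deg 17.
17+2=19


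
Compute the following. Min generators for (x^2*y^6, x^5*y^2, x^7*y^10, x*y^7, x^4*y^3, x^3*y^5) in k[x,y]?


Remove redundant (divisible by others).
x^7*y^10 redundant.
Min: x^5*y^2, x^4*y^3, x^3*y^5, x^2*y^6, x*y^7
Count=5


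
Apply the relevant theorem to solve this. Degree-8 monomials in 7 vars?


C(d+n-1,n-1)=C(14,6)=3003


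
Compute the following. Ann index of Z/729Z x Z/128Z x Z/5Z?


Exponent = lcm of the cyclic orders; pairwise coprime => product.
3^6*2^7*5^1=729*128*5=466560


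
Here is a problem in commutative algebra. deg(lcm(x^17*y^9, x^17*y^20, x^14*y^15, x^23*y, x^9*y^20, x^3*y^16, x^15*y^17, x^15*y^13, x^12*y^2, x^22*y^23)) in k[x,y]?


lcm = componentwise max:
x: max(17,17,14,23,9,3,15,15,12,22)=23
y: max(9,20,15,1,20,16,17,13,2,23)=23
Total=23+23=46


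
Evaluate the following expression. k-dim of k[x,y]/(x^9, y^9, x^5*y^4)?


k[x,y]/I, I = (x^9, y^9, x^5*y^4)
Rect: 9x9=81. Corner: (9-5)x(9-4)=20.
dim = 81-20 = 61


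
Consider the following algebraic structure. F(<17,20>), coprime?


gcd(17,20)=1 => F=ab-a-b=17*20-17-20=340-37=303


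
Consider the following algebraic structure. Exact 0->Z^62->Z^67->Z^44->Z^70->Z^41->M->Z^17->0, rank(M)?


Alt sum=0:
(-1)^0*62 + (-1)^1*67 + (-1)^2*44 + (-1)^3*70 + (-1)^4*41 + (-1)^5*? + (-1)^6*17=0
rank(M)=27


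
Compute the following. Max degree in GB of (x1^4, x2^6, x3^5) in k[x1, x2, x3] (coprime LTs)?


Pure powers, coprime LTs => already GB.
Degrees: 4, 6, 5
Max=6


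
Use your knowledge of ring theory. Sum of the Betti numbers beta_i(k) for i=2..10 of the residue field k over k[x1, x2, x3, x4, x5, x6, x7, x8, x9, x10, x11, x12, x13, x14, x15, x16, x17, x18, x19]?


Koszul resolution: beta_i(k)=C(n,i), n=19
C(19,2)=171, C(19,3)=969, C(19,4)=3876, C(19,5)=11628, C(19,6)=27132, C(19,7)=50388, C(19,8)=75582, C(19,9)=92378, C(19,10)=92378
Sum=354502


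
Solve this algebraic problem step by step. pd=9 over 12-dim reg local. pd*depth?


pd+depth=12
depth=12-9=3
pd*depth=9*3=27


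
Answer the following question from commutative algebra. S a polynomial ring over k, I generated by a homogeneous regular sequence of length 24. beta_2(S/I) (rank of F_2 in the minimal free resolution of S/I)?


Regular sequence => Koszul complex is the minimal free resolution.
Syz_1 minimally generated by Koszul relations f_i*e_j - f_j*e_i (i<j): mu(Syz_1) = beta_2 = C(m,2) = m(m-1)/2
m=24
24*23/2 = 276


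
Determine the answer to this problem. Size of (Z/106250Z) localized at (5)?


5-primary part: 106250=5^5*34
Size=5^5=3125


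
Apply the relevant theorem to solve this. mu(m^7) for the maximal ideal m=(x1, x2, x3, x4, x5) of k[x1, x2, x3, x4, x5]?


Graded Nakayama: mu(m^d) = dim_k (m^d/m^(d+1)) = #degree-7 monomials in 5 vars
C(n+d-1,d)=C(11,7)=330


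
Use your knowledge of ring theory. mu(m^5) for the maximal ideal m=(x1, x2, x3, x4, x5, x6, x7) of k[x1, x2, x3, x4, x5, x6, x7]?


Graded Nakayama: mu(m^d) = dim_k (m^d/m^(d+1)) = #degree-5 monomials in 7 vars
C(n+d-1,d)=C(11,5)=462


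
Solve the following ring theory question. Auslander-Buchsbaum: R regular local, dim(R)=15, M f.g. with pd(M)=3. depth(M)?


pd+depth=depth(R)=15
depth=15-3=12


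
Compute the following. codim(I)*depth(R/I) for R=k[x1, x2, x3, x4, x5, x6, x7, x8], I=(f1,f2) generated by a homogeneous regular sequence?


codim=2, depth=dim(R/I)=8-2=6
Product=2*6=12


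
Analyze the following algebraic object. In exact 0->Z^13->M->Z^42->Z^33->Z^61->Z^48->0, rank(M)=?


Alt sum=0:
(-1)^0*13 + (-1)^1*? + (-1)^2*42 + (-1)^3*33 + (-1)^4*61 + (-1)^5*48=0
rank(M)=35


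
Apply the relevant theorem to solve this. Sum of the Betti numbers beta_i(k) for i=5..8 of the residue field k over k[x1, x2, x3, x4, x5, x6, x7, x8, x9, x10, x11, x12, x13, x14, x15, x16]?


Koszul resolution: beta_i(k)=C(n,i), n=16
C(16,5)=4368, C(16,6)=8008, C(16,7)=11440, C(16,8)=12870
Sum=36686


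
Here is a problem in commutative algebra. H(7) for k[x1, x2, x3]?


C(d+n-1,n-1)=C(9,2)=36


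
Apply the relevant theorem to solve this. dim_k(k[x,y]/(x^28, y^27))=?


Basis: x^i*y^j, i<28, j<27
28*27=756


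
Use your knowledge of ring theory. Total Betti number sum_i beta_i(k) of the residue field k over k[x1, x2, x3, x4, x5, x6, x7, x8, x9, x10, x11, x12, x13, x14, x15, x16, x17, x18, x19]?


Koszul resolution: beta_i(k)=C(n,i), n=19
sum_i C(19,i) = 2^19 = 524288


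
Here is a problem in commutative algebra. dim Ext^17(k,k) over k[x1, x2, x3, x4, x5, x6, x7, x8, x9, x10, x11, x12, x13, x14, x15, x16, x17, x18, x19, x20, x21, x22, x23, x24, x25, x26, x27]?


C(n,i)=C(27,17)=8436285


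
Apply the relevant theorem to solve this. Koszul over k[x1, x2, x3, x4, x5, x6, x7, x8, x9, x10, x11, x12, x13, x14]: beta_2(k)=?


C(n,i)=C(14,2)=91


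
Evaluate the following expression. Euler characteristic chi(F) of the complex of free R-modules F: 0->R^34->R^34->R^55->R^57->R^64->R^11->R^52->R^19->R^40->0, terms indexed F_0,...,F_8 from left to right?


chi = sum (-1)^i * rank:
(-1)^0*34=34
(-1)^1*34=-34
(-1)^2*55=55
(-1)^3*57=-57
(-1)^4*64=64
(-1)^5*11=-11
(-1)^6*52=52
(-1)^7*19=-19
(-1)^8*40=40
chi=124


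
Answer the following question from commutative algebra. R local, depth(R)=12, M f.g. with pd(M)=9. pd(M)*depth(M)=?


pd+depth=12
depth=12-9=3
pd*depth=9*3=27


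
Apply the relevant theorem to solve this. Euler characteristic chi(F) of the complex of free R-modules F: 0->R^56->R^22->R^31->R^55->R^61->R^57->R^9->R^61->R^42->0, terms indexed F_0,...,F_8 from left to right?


chi = sum (-1)^i * rank:
(-1)^0*56=56
(-1)^1*22=-22
(-1)^2*31=31
(-1)^3*55=-55
(-1)^4*61=61
(-1)^5*57=-57
(-1)^6*9=9
(-1)^7*61=-61
(-1)^8*42=42
chi=4


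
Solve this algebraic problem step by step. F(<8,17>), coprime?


gcd(8,17)=1 => F=ab-a-b=8*17-8-17=136-25=111


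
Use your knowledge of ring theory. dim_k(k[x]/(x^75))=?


Basis: 1,x,...,x^74
dim=75


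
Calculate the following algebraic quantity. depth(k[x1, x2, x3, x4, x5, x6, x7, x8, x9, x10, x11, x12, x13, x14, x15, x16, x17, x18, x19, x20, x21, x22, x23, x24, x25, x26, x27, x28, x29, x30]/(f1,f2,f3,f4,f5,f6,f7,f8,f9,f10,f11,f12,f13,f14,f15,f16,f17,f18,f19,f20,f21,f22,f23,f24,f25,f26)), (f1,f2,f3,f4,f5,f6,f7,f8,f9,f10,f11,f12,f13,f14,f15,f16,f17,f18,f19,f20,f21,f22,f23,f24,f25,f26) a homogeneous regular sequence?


depth(R)=30
depth(R/I)=30-26=4


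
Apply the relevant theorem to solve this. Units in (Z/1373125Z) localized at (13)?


Local ring = Z/2197Z.
phi(2197) = 13^2*(13-1) = 2028


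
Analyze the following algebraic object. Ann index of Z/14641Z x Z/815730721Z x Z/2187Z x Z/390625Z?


Exponent = lcm of the cyclic orders; pairwise coprime => product.
11^4*13^8*3^7*5^8=14641*815730721*2187*390625=10202964528997698046875


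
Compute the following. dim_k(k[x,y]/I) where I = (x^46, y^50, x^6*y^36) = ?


k[x,y]/I, I = (x^46, y^50, x^6*y^36)
Rect: 46x50=2300. Corner: (46-6)x(50-36)=560.
dim = 2300-560 = 1740


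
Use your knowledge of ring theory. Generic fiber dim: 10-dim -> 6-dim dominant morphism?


dim(fiber)=dim(X)-dim(Y)=10-6=4


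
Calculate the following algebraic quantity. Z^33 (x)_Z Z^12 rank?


rank(M(x)N) = rank(M)*rank(N)
33*12 = 396


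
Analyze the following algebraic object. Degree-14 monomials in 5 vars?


C(d+n-1,n-1)=C(18,4)=3060


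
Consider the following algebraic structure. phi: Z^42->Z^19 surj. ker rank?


rank(ker) = 42-19 = 23


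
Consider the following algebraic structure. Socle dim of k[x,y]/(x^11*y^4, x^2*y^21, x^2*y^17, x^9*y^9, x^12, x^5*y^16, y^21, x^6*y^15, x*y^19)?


Socle = ann(m) = span of standard monomials u with x*u, y*u in I (staircase corners).
Redundant generators: x^2*y^21
Minimal generators: x^12, x^11*y^4, x^9*y^9, x^6*y^15, x^5*y^16, x^2*y^17, x*y^19, y^21
Corners: y^20, xy^18, x^4y^16, x^5y^15, x^8y^14, x^10y^8, x^11y^3
Socle dim=7


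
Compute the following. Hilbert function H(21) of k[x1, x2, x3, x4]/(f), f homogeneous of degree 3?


C(24,3)-C(21,3)=2024-1330=694


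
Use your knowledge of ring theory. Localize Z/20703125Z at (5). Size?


5-primary part: 20703125=5^8*53
Size=5^8=390625


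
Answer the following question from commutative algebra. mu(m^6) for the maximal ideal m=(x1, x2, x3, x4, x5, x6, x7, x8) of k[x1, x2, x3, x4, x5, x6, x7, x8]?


Graded Nakayama: mu(m^d) = dim_k (m^d/m^(d+1)) = #degree-6 monomials in 8 vars
C(n+d-1,d)=C(13,6)=1716


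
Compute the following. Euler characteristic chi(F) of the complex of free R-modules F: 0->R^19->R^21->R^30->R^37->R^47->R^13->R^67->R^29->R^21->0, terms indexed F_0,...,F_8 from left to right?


chi = sum (-1)^i * rank:
(-1)^0*19=19
(-1)^1*21=-21
(-1)^2*30=30
(-1)^3*37=-37
(-1)^4*47=47
(-1)^5*13=-13
(-1)^6*67=67
(-1)^7*29=-29
(-1)^8*21=21
chi=84


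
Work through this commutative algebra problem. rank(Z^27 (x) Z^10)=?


rank(M(x)N) = rank(M)*rank(N)
27*10 = 270


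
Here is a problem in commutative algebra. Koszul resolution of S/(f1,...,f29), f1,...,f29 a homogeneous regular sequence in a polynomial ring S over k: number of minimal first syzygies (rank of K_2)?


Regular sequence => Koszul complex is the minimal free resolution.
Syz_1 minimally generated by Koszul relations f_i*e_j - f_j*e_i (i<j): mu(Syz_1) = beta_2 = C(m,2) = m(m-1)/2
m=29
29*28/2 = 406


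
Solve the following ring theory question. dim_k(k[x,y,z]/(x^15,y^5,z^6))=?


Basis: x^iy^jz^k, i<15,j<5,k<6
15*5*6=450


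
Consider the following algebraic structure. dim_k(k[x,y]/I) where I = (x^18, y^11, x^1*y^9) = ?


k[x,y]/I, I = (x^18, y^11, x^1*y^9)
Rect: 18x11=198. Corner: (18-1)x(11-9)=34.
dim = 198-34 = 164


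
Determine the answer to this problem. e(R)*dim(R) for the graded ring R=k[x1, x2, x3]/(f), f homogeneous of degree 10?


e(R)=deg(f)=10, dim(R)=3-1=2
e*dim=10*2=20


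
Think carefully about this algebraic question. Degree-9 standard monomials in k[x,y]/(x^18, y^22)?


k[x,y], I = (x^18, y^22), d = 9
Need i < 18 and d-i < 22.
Range: 0 <= i <= 9.
H(9) = 10


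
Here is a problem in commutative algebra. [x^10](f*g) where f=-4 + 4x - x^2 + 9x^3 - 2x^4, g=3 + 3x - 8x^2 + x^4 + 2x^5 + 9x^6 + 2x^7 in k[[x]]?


[x^10] = sum a_i*b_j, i+j=10
  9*2=18
  -2*9=-18
Sum=0


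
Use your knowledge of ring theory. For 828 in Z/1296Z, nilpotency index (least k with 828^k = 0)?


828^k mod 1296:
k=1: 828
k=2: 0
First zero at k = 2


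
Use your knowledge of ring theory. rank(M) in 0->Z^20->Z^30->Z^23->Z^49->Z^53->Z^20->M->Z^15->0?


Alt sum=0:
(-1)^0*20 + (-1)^1*30 + (-1)^2*23 + (-1)^3*49 + (-1)^4*53 + (-1)^5*20 + (-1)^6*? + (-1)^7*15=0
rank(M)=18


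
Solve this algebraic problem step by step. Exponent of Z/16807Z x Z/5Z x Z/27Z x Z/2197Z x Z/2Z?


Exponent = lcm of the cyclic orders; pairwise coprime => product.
7^5*5^1*3^3*13^3*2^1=16807*5*27*2197*2=9969744330
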